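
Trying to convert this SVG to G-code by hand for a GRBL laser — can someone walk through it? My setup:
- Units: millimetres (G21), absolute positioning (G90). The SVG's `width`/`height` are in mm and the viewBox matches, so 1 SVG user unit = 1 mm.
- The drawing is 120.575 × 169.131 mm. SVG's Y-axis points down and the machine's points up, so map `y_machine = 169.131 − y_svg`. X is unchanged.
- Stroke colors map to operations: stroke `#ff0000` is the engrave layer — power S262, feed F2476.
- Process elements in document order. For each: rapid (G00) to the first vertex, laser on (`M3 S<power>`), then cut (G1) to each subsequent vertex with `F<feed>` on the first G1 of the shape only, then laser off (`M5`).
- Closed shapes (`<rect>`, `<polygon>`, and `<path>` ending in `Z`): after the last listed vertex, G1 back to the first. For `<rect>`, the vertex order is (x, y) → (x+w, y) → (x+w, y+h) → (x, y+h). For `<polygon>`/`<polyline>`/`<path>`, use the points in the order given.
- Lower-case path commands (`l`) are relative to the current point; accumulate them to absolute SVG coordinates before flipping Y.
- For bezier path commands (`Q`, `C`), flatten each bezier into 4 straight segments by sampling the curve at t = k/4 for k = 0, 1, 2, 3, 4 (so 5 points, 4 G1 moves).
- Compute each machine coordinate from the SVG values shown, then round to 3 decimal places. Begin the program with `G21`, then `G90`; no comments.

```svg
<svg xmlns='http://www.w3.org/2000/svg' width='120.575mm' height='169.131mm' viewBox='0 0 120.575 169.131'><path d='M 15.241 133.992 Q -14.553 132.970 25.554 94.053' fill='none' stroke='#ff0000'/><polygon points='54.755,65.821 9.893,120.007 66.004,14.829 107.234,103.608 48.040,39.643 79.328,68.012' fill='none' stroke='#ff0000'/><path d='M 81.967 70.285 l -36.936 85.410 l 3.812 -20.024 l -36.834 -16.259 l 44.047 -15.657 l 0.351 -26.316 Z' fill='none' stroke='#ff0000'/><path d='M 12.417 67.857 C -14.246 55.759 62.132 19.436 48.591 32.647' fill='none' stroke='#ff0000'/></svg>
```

G21
G90
G00 X15.241 Y35.139
M3 S262
G1 X4.713 Y38.018 F2476
G1 X2.922 Y45.635
G1 X9.869 Y57.988
G1 X25.554 Y75.078
M5
G00 X54.755 Y103.310
M3 S262
G1 X9.893 Y49.124 F2476
G1 X66.004 Y154.302
G1 X107.234 Y65.523
G1 X48.040 Y129.488
G1 X79.328 Y101.119
G1 X54.755 Y103.310
M5
G00 X81.967 Y98.846
M3 S262
G1 X45.031 Y13.436 F2476
G1 X48.843 Y33.460
G1 X12.009 Y49.719
G1 X56.056 Y65.376
G1 X56.407 Y91.692
G1 X81.967 Y98.846
M5
G00 X12.417 Y101.274
M3 S262
G1 X8.725 Y113.737 F2476
G1 X25.583 Y128.370
G1 X44.902 Y138.257
G1 X48.591 Y136.484
M5

1 u = 1 mm; y_m = 169.131 − y.

[1] `<path>` quadratic bezier, #ff0000→engrave S262 F2476: (15.241,35.139) → (4.713,38.018) → (2.922,45.635) → (9.869,57.988) → (25.554,75.078)

[2] `<polygon>` closed polygon, #ff0000→engrave S262 F2476: (54.755,103.310) → (9.893,49.124) → (66.004,154.302) → (107.234,65.523) → (48.040,129.488) → (79.328,101.119) → (54.755,103.310) (closed)

[3] `<path>` closed polygon, #ff0000→engrave S262 F2476: (81.967,98.846) → (45.031,13.436) → (48.843,33.460) → (12.009,49.719) → (56.056,65.376) → (56.407,91.692) → (81.967,98.846) (closed)

[4] `<path>` cubic bezier, #ff0000→engrave S262 F2476: (12.417,101.274) → (8.725,113.737) → (25.583,128.370) → (44.902,138.257) → (48.591,136.484)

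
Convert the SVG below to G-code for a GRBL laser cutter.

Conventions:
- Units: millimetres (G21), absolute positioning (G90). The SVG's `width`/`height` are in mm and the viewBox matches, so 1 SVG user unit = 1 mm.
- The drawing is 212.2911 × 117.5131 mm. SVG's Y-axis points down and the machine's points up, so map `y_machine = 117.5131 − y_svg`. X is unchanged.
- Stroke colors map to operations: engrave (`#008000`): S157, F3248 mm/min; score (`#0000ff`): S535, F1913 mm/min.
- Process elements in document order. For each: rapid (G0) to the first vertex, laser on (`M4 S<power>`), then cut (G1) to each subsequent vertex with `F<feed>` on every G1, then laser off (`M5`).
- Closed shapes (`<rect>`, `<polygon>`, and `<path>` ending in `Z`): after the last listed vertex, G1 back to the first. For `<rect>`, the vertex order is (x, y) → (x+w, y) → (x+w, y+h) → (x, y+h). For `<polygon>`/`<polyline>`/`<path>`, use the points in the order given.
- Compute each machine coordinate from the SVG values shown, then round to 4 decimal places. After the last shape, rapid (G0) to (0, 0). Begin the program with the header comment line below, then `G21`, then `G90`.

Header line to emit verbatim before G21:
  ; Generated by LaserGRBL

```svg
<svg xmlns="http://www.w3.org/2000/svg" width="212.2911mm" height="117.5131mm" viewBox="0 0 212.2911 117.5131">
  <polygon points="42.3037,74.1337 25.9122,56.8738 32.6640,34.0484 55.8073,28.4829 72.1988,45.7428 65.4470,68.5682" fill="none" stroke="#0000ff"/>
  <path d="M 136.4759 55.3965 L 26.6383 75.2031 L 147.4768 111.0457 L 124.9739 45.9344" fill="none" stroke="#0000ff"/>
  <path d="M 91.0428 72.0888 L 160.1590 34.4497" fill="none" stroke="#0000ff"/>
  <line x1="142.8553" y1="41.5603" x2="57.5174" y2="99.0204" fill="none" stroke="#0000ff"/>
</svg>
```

; Generated by LaserGRBL
G21
G90
G0 X42.3037 Y43.3794
M4 S535
G1 X25.9122 Y60.6393 F1913
G1 X32.6640 Y83.4647 F1913
G1 X55.8073 Y89.0302 F1913
G1 X72.1988 Y71.7703 F1913
G1 X65.4470 Y48.9449 F1913
G1 X42.3037 Y43.3794 F1913
M5
G0 X136.4759 Y62.1166
M4 S535
G1 X26.6383 Y42.3100 F1913
G1 X147.4768 Y6.4674 F1913
G1 X124.9739 Y71.5787 F1913
M5
G0 X91.0428 Y45.4243
M4 S535
G1 X160.1590 Y83.0634 F1913
M5
G0 X142.8553 Y75.9528
M4 S535
G1 X57.5174 Y18.4927 F1913
M5
G0 X0.0000 Y0.0000

1 u = 1 mm; y_m = 117.5131 − y.

[1] `<polygon>` regular polygon, #0000ff→score S535 F1913: (42.3037,43.3794) → (25.9122,60.6393) → (32.6640,83.4647) → (55.8073,89.0302) → (72.1988,71.7703) → (65.4470,48.9449) → (42.3037,43.3794) (closed)

[2] `<path>` open polyline, #0000ff→score S535 F1913: (136.4759,62.1166) → (26.6383,42.3100) → (147.4768,6.4674) → (124.9739,71.5787)

[3] `<path>` line segment, #0000ff→score S535 F1913: (91.0428,45.4243) → (160.1590,83.0634)

[4] `<line>` line segment, #0000ff→score S535 F1913: (142.8553,75.9528) → (57.5174,18.4927)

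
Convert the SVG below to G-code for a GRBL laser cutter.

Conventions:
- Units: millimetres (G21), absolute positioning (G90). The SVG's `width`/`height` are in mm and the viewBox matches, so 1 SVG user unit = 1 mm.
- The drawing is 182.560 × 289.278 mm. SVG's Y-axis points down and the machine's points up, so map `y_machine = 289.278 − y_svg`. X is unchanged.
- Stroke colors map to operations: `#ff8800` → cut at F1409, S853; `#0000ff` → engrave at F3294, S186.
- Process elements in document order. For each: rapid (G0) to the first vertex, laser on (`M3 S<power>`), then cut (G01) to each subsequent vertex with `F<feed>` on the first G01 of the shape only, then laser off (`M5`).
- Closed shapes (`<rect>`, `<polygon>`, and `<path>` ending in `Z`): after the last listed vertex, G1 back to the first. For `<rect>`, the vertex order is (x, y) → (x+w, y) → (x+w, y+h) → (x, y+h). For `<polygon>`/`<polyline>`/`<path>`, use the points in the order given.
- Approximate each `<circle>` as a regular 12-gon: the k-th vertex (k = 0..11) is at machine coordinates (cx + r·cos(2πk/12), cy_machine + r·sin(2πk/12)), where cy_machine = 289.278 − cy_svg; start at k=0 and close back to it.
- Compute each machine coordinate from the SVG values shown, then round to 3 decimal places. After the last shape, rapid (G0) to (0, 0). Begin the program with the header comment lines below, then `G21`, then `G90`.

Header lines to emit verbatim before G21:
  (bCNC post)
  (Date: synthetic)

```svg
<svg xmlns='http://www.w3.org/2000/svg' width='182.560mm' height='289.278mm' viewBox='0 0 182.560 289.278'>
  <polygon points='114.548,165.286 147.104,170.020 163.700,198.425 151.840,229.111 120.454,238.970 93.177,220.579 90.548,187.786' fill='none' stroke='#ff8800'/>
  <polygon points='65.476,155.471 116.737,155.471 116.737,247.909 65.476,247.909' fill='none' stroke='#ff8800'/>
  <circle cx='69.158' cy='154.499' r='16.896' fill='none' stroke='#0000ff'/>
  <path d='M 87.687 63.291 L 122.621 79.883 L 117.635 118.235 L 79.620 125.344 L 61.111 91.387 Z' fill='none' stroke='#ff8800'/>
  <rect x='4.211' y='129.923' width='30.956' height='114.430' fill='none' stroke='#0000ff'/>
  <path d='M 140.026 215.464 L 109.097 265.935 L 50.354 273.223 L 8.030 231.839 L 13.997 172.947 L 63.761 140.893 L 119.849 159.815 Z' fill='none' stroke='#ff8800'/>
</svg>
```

(bCNC post)
(Date: synthetic)
G21
G90
G0 X114.548 Y123.992
M3 S853
G01 X147.104 Y119.258 F1409
G01 X163.700 Y90.853
G01 X151.840 Y60.167
G01 X120.454 Y50.308
G01 X93.177 Y68.699
G01 X90.548 Y101.492
G01 X114.548 Y123.992
M5
G0 X65.476 Y133.807
M3 S853
G01 X116.737 Y133.807 F1409
G01 X116.737 Y41.369
G01 X65.476 Y41.369
G01 X65.476 Y133.807
M5
G0 X86.054 Y134.779
M3 S186
G01 X83.790 Y143.227 F3294
G01 X77.606 Y149.411
G01 X69.158 Y151.675
G01 X60.710 Y149.411
G01 X54.526 Y143.227
G01 X52.262 Y134.779
G01 X54.526 Y126.331
G01 X60.710 Y120.147
G01 X69.158 Y117.883
G01 X77.606 Y120.147
G01 X83.790 Y126.331
G01 X86.054 Y134.779
M5
G0 X87.687 Y225.987
M3 S853
G01 X122.621 Y209.395 F1409
G01 X117.635 Y171.043
G01 X79.620 Y163.934
G01 X61.111 Y197.891
G01 X87.687 Y225.987
M5
G0 X4.211 Y159.355
M3 S186
G01 X35.167 Y159.355 F3294
G01 X35.167 Y44.925
G01 X4.211 Y44.925
G01 X4.211 Y159.355
M5
G0 X140.026 Y73.814
M3 S853
G01 X109.097 Y23.343 F1409
G01 X50.354 Y16.055
G01 X8.030 Y57.439
G01 X13.997 Y116.331
G01 X63.761 Y148.385
G01 X119.849 Y129.463
G01 X140.026 Y73.814
M5
G0 X0.000 Y0.000

1 u = 1 mm; y_m = 289.278 − y.

[1] `<polygon>` regular polygon, #ff8800→cut S853 F1409: (114.548,123.992) → (147.104,119.258) → (163.700,90.853) → (151.840,60.167) → (120.454,50.308) → (93.177,68.699) → (90.548,101.492) → (114.548,123.992) (closed)

[2] `<polygon>` rectangle, #ff8800→cut S853 F1409: (65.476,133.807) → (116.737,133.807) → (116.737,41.369) → (65.476,41.369) → (65.476,133.807) (closed)

[3] `<circle>` circle, #0000ff→engrave S186 F3294: (86.054,134.779) → (83.790,143.227) → (77.606,149.411) → (69.158,151.675) → (60.710,149.411) → (54.526,143.227) → (52.262,134.779) → (54.526,126.331) → (60.710,120.147) → (69.158,117.883) → (77.606,120.147) → (83.790,126.331) → (86.054,134.779) (closed)

[4] `<path>` regular polygon, #ff8800→cut S853 F1409: (87.687,225.987) → (122.621,209.395) → (117.635,171.043) → (79.620,163.934) → (61.111,197.891) → (87.687,225.987) (closed)

[5] `<rect>` rectangle, #0000ff→engrave S186 F3294: (4.211,159.355) → (35.167,159.355) → (35.167,44.925) → (4.211,44.925) → (4.211,159.355) (closed)

[6] `<path>` regular polygon, #ff8800→cut S853 F1409: (140.026,73.814) → (109.097,23.343) → (50.354,16.055) → (8.030,57.439) → (13.997,116.331) → (63.761,148.385) → (119.849,129.463) → (140.026,73.814) (closed)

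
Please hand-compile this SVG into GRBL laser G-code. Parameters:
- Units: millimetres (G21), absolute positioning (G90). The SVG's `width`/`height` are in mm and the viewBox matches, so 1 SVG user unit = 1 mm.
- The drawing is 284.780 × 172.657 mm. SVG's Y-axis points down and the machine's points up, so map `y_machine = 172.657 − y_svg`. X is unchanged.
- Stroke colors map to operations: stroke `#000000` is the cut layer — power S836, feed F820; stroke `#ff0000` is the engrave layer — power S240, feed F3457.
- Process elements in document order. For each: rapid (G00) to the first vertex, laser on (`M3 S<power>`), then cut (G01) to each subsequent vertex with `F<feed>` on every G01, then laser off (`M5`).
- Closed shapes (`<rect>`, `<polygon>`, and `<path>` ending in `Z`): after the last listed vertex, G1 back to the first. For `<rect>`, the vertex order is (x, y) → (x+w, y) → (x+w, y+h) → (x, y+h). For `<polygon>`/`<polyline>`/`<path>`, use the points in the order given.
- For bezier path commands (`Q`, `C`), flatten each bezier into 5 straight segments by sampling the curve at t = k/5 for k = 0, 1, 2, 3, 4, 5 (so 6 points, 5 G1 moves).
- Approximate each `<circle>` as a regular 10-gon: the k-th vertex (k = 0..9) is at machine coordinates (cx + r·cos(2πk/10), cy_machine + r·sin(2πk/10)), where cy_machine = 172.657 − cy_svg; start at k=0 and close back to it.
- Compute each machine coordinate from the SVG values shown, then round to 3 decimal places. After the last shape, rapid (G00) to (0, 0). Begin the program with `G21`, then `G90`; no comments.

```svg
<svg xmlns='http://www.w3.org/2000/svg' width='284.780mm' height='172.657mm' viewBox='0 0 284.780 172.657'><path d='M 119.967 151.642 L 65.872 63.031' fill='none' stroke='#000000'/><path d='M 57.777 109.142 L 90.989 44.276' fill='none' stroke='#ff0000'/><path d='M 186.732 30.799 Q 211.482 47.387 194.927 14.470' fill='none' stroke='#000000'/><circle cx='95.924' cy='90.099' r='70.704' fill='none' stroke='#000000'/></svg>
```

G21
G90
G00 X119.967 Y21.015
M3 S836
G01 X65.872 Y109.626 F820
M5
G00 X57.777 Y63.515
M3 S240
G01 X90.989 Y128.381 F3457
M5
G00 X186.732 Y141.858
M3 S836
G01 X194.980 Y137.203 F820
G01 X199.923 Y136.508 F820
G01 X201.562 Y139.774 F820
G01 X199.897 Y147.000 F820
G01 X194.927 Y158.187 F820
M5
G00 X166.628 Y82.558
M3 S836
G01 X153.125 Y124.117 F820
G01 X117.773 Y149.801 F820
G01 X74.075 Y149.801 F820
G01 X38.723 Y124.117 F820
G01 X25.220 Y82.558 F820
G01 X38.723 Y40.999 F820
G01 X74.075 Y15.315 F820
G01 X117.773 Y15.315 F820
G01 X153.125 Y40.999 F820
G01 X166.628 Y82.558 F820
M5
G00 X0.000 Y0.000

Since the viewBox matches the mm dimensions, user units are millimetres directly. The only transform is the Y-flip y_m = 172.657 − y_svg.

Shape 1 is a line segment drawn with `<path>`. Its stroke #000000 means cut at S836, F820. After flipping Y the toolpath is (119.967,21.015) → (65.872,109.626).

Shape 2 is a line segment drawn with `<path>`. Its stroke #ff0000 means engrave at S240, F3457. After flipping Y the toolpath is (57.777,63.515) → (90.989,128.381).

Shape 3 is a quadratic bezier drawn with `<path>`. Its stroke #000000 means cut at S836, F820. After flipping Y the toolpath is (186.732,141.858) → (194.980,137.203) → (199.923,136.508) → (201.562,139.774) → (199.897,147.000) → (194.927,158.187).

Shape 4 is a circle drawn with `<circle>`. Its stroke #000000 means cut at S836, F820. After flipping Y the toolpath is (166.628,82.558) → (153.125,124.117) → (117.773,149.801) → (74.075,149.801) → (38.723,124.117) → (25.220,82.558) → (38.723,40.999) → (74.075,15.315) → (117.773,15.315) → (153.125,40.999) → (166.628,82.558), returning to the start.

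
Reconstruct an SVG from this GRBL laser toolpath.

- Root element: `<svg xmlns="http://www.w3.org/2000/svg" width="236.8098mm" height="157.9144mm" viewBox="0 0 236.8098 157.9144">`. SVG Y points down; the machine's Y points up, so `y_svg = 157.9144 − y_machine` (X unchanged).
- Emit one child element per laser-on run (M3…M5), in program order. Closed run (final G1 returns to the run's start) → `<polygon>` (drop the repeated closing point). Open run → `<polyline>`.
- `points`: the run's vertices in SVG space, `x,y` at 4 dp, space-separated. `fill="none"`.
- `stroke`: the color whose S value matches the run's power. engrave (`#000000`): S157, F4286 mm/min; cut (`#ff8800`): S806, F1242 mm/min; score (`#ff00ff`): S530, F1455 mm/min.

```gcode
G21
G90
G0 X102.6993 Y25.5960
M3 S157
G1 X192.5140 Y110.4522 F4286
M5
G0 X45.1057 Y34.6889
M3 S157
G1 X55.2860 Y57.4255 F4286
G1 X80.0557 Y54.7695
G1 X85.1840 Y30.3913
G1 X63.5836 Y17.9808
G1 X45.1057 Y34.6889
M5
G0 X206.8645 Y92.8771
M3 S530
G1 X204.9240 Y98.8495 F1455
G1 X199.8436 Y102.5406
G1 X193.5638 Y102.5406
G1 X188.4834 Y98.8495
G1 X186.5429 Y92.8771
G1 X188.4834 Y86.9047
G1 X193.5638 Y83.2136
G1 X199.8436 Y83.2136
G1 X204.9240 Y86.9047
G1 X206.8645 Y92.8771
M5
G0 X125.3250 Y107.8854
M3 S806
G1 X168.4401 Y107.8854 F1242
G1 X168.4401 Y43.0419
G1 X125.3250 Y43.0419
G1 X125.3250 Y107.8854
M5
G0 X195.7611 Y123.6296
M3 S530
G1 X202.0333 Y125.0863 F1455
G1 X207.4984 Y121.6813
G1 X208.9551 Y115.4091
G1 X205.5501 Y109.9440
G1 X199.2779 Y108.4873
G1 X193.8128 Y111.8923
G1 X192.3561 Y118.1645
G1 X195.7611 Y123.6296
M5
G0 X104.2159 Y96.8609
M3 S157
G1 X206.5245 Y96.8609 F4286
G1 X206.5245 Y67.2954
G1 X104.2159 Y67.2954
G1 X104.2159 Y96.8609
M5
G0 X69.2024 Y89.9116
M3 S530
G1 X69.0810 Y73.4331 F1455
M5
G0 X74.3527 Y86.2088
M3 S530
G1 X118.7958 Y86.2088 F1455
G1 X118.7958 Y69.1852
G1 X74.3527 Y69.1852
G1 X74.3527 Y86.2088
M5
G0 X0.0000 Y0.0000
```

<svg xmlns="http://www.w3.org/2000/svg" width="236.8098mm" height="157.9144mm" viewBox="0 0 236.8098 157.9144">
  <polyline points="102.6993,132.3184 192.5140,47.4622" fill="none" stroke="#000000"/>
  <polygon points="45.1057,123.2255 55.2860,100.4889 80.0557,103.1449 85.1840,127.5231 63.5836,139.9336" fill="none" stroke="#000000"/>
  <polygon points="206.8645,65.0373 204.9240,59.0649 199.8436,55.3738 193.5638,55.3738 188.4834,59.0649 186.5429,65.0373 188.4834,71.0097 193.5638,74.7008 199.8436,74.7008 204.9240,71.0097" fill="none" stroke="#ff00ff"/>
  <polygon points="125.3250,50.0290 168.4401,50.0290 168.4401,114.8725 125.3250,114.8725" fill="none" stroke="#ff8800"/>
  <polygon points="195.7611,34.2848 202.0333,32.8281 207.4984,36.2331 208.9551,42.5053 205.5501,47.9704 199.2779,49.4271 193.8128,46.0221 192.3561,39.7499" fill="none" stroke="#ff00ff"/>
  <polygon points="104.2159,61.0535 206.5245,61.0535 206.5245,90.6190 104.2159,90.6190" fill="none" stroke="#000000"/>
  <polyline points="69.2024,68.0028 69.0810,84.4813" fill="none" stroke="#ff00ff"/>
  <polygon points="74.3527,71.7056 118.7958,71.7056 118.7958,88.7292 74.3527,88.7292" fill="none" stroke="#ff00ff"/>
</svg>

y_svg = 157.9144 − y_m.

[1] S157→`#000000` (engrave); open run; points: 102.6993,132.3184 192.5140,47.4622

[2] S157→`#000000` (engrave); closed run; points: 45.1057,123.2255 55.2860,100.4889 80.0557,103.1449 85.1840,127.5231 63.5836,139.9336

[3] S530→`#ff00ff` (score); closed run; points: 206.8645,65.0373 204.9240,59.0649 199.8436,55.3738 193.5638,55.3738 188.4834,59.0649 186.5429,65.0373 188.4834,71.0097 193.5638,74.7008 199.8436,74.7008 204.9240,71.0097

[4] S806→`#ff8800` (cut); closed run; points: 125.3250,50.0290 168.4401,50.0290 168.4401,114.8725 125.3250,114.8725

[5] S530→`#ff00ff` (score); closed run; points: 195.7611,34.2848 202.0333,32.8281 207.4984,36.2331 208.9551,42.5053 205.5501,47.9704 199.2779,49.4271 193.8128,46.0221 192.3561,39.7499

[6] S157→`#000000` (engrave); closed run; points: 104.2159,61.0535 206.5245,61.0535 206.5245,90.6190 104.2159,90.6190

[7] S530→`#ff00ff` (score); open run; points: 69.2024,68.0028 69.0810,84.4813

[8] S530→`#ff00ff` (score); closed run; points: 74.3527,71.7056 118.7958,71.7056 118.7958,88.7292 74.3527,88.7292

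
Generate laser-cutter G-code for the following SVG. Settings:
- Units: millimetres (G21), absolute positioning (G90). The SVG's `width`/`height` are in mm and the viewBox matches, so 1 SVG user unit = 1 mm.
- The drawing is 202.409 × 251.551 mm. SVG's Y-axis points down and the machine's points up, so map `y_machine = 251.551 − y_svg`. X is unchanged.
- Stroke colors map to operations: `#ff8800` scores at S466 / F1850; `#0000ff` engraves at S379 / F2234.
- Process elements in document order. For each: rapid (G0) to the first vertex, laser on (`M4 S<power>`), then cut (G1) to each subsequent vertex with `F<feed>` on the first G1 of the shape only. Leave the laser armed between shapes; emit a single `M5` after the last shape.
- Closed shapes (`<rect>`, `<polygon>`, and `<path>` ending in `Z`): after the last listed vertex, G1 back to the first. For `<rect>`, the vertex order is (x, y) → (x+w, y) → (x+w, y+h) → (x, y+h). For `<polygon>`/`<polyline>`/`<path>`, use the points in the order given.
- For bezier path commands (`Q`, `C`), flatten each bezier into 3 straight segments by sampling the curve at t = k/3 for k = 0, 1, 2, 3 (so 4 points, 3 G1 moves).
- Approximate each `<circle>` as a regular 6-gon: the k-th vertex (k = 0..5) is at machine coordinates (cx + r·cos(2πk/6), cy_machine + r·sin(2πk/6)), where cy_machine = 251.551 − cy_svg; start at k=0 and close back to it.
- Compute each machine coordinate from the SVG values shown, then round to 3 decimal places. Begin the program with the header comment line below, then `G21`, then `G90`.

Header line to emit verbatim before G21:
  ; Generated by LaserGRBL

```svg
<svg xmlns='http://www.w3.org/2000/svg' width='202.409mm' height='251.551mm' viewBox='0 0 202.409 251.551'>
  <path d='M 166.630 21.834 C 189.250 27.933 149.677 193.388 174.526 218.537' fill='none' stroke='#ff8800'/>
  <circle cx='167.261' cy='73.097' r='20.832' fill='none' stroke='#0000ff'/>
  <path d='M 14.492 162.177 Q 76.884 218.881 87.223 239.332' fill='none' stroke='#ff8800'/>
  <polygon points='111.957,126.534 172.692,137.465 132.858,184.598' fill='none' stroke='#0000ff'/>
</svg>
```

; Generated by LaserGRBL
G21
G90
G0 X166.630 Y229.717
M4 S466
G1 X173.208 Y181.598 F1850
G1 X166.462 Y93.833
G1 X174.526 Y33.014
G0 X188.093 Y178.454
M4 S379
G1 X177.677 Y196.495 F2234
G1 X156.845 Y196.495
G1 X146.429 Y178.454
G1 X156.845 Y160.413
G1 X177.677 Y160.413
G1 X188.093 Y178.454
G0 X14.492 Y89.374
M4 S466
G1 X50.303 Y55.599 F1850
G1 X74.547 Y29.881
G1 X87.223 Y12.219
G0 X111.957 Y125.017
M4 S379
G1 X172.692 Y114.086 F2234
G1 X132.858 Y66.953
G1 X111.957 Y125.017
M5

Since the viewBox matches the mm dimensions, user units are millimetres directly. The only transform is the Y-flip y_m = 251.551 − y_svg.

Shape 1 is a cubic bezier drawn with `<path>`. Its stroke #ff8800 means score at S466, F1850. After flipping Y the toolpath is (166.630,229.717) → (173.208,181.598) → (166.462,93.833) → (174.526,33.014).

Shape 2 is a circle drawn with `<circle>`. Its stroke #0000ff means engrave at S379, F2234. After flipping Y the toolpath is (188.093,178.454) → (177.677,196.495) → (156.845,196.495) → (146.429,178.454) → (156.845,160.413) → (177.677,160.413) → (188.093,178.454), returning to the start.

Shape 3 is a quadratic bezier drawn with `<path>`. Its stroke #ff8800 means score at S466, F1850. After flipping Y the toolpath is (14.492,89.374) → (50.303,55.599) → (74.547,29.881) → (87.223,12.219).

Shape 4 is a regular polygon drawn with `<polygon>`. Its stroke #0000ff means engrave at S379, F2234. After flipping Y the toolpath is (111.957,125.017) → (172.692,114.086) → (132.858,66.953) → (111.957,125.017), returning to the start.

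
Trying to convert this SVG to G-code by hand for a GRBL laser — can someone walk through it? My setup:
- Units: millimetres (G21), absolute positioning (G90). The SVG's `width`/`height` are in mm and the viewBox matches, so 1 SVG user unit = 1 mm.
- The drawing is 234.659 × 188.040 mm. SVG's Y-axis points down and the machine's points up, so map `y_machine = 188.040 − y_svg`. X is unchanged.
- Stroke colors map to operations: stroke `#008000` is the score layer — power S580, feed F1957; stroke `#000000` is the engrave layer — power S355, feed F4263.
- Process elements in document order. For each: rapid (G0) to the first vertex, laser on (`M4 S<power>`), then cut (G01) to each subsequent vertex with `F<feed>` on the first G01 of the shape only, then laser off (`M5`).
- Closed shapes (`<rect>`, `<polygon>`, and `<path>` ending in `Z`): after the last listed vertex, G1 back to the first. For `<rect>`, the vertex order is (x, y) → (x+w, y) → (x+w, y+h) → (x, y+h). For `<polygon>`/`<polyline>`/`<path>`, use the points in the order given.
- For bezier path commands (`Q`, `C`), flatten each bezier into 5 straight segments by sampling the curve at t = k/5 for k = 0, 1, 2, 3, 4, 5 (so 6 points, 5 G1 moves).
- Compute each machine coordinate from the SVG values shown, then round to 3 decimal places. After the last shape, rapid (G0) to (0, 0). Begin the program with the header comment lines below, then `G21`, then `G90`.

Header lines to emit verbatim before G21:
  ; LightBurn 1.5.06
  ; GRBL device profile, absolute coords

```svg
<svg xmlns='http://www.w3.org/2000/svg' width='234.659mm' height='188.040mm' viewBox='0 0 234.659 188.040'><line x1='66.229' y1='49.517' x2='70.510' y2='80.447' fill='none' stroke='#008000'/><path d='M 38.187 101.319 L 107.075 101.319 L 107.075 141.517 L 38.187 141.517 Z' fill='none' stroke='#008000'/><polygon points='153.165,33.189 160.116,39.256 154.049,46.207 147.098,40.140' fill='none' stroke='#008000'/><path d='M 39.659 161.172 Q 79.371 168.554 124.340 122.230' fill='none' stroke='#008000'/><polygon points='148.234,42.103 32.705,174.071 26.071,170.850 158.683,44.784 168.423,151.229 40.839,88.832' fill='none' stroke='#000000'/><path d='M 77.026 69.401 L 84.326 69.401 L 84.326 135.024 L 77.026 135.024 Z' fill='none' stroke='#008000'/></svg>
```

viewBox `0 0 234.659 188.040` with mm width/height → 1 unit = 1 mm. Flip: y_m = 188.040 − y_svg.

**Shape 1** — `<line>` line segment, stroke `#008000` → score (S580, F1957). Machine vertices: (66.229,138.523) → (70.510,107.593). Open path.

**Shape 2** — `<path>` rectangle, stroke `#008000` → score (S580, F1957). Machine vertices: (38.187,86.721) → (107.075,86.721) → (107.075,46.523) → (38.187,46.523) → (38.187,86.721). Closed: final G1 returns to the first vertex.

**Shape 3** — `<polygon>` regular polygon, stroke `#008000` → score (S580, F1957). Machine vertices: (153.165,154.851) → (160.116,148.784) → (154.049,141.833) → (147.098,147.900) → (153.165,154.851). Closed: final G1 returns to the first vertex.

**Shape 4** — `<path>` quadratic bezier, stroke `#008000` → score (S580, F1957). Control points (SVG): P0=(39.659,161.172), P1=(79.371,168.554), P2=(124.340,122.230); sampled at t=k/5. Machine vertices: (39.659,26.868) → (55.754,26.063) → (72.270,29.555) → (89.206,37.344) → (106.563,49.429) → (124.340,65.810). Open path.

**Shape 5** — `<polygon>` closed polygon, stroke `#000000` → engrave (S355, F4263). Machine vertices: (148.234,145.937) → (32.705,13.969) → (26.071,17.190) → (158.683,143.256) → (168.423,36.811) → (40.839,99.208) → (148.234,145.937). Closed: final G1 returns to the first vertex.

**Shape 6** — `<path>` rectangle, stroke `#008000` → score (S580, F1957). Machine vertices: (77.026,118.639) → (84.326,118.639) → (84.326,53.016) → (77.026,53.016) → (77.026,118.639). Closed: final G1 returns to the first vertex.

; LightBurn 1.5.06
; GRBL device profile, absolute coords
G21
G90
G0 X66.229 Y138.523
M4 S580
G01 X70.510 Y107.593 F1957
M5
G0 X38.187 Y86.721
M4 S580
G01 X107.075 Y86.721 F1957
G01 X107.075 Y46.523
G01 X38.187 Y46.523
G01 X38.187 Y86.721
M5
G0 X153.165 Y154.851
M4 S580
G01 X160.116 Y148.784 F1957
G01 X154.049 Y141.833
G01 X147.098 Y147.900
G01 X153.165 Y154.851
M5
G0 X39.659 Y26.868
M4 S580
G01 X55.754 Y26.063 F1957
G01 X72.270 Y29.555
G01 X89.206 Y37.344
G01 X106.563 Y49.429
G01 X124.340 Y65.810
M5
G0 X148.234 Y145.937
M4 S355
G01 X32.705 Y13.969 F4263
G01 X26.071 Y17.190
G01 X158.683 Y143.256
G01 X168.423 Y36.811
G01 X40.839 Y99.208
G01 X148.234 Y145.937
M5
G0 X77.026 Y118.639
M4 S580
G01 X84.326 Y118.639 F1957
G01 X84.326 Y53.016
G01 X77.026 Y53.016
G01 X77.026 Y118.639
M5
G0 X0.000 Y0.000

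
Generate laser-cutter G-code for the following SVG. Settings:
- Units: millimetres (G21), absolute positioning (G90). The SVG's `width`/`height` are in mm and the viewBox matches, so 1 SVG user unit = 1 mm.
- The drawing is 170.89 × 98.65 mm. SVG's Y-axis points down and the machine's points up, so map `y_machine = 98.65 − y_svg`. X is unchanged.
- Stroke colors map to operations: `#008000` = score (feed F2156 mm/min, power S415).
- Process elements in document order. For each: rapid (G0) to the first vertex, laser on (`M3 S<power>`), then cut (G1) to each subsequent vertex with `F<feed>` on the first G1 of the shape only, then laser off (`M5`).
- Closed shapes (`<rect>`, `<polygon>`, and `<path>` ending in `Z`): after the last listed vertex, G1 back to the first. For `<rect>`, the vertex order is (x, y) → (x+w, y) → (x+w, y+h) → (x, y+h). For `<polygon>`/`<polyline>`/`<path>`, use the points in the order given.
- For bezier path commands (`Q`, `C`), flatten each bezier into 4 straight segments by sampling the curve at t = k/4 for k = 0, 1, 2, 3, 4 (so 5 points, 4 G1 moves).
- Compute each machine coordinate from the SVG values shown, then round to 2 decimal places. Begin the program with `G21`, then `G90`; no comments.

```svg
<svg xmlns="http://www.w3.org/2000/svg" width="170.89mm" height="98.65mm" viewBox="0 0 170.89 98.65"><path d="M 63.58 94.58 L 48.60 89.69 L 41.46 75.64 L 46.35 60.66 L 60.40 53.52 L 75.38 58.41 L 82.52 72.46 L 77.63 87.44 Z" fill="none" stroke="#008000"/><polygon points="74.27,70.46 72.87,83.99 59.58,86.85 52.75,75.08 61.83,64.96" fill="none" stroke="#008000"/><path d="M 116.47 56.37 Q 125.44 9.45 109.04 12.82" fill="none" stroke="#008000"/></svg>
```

G21
G90
G0 X63.58 Y4.07
M3 S415
G1 X48.60 Y8.96 F2156
G1 X41.46 Y23.01
G1 X46.35 Y37.99
G1 X60.40 Y45.13
G1 X75.38 Y40.24
G1 X82.52 Y26.19
G1 X77.63 Y11.21
G1 X63.58 Y4.07
M5
G0 X74.27 Y28.19
M3 S415
G1 X72.87 Y14.66 F2156
G1 X59.58 Y11.80
G1 X52.75 Y23.57
G1 X61.83 Y33.69
G1 X74.27 Y28.19
M5
G0 X116.47 Y42.28
M3 S415
G1 X119.37 Y62.60 F2156
G1 X119.10 Y76.63
G1 X115.65 Y84.37
G1 X109.04 Y85.83
M5

1 u = 1 mm; y_m = 98.65 − y.

[1] `<path>` regular polygon, #008000→score S415 F2156: (63.58,4.07) → (48.60,8.96) → (41.46,23.01) → (46.35,37.99) → (60.40,45.13) → (75.38,40.24) → (82.52,26.19) → (77.63,11.21) → (63.58,4.07) (closed)

[2] `<polygon>` regular polygon, #008000→score S415 F2156: (74.27,28.19) → (72.87,14.66) → (59.58,11.80) → (52.75,23.57) → (61.83,33.69) → (74.27,28.19) (closed)

[3] `<path>` quadratic bezier, #008000→score S415 F2156: (116.47,42.28) → (119.37,62.60) → (119.10,76.63) → (115.65,84.37) → (109.04,85.83)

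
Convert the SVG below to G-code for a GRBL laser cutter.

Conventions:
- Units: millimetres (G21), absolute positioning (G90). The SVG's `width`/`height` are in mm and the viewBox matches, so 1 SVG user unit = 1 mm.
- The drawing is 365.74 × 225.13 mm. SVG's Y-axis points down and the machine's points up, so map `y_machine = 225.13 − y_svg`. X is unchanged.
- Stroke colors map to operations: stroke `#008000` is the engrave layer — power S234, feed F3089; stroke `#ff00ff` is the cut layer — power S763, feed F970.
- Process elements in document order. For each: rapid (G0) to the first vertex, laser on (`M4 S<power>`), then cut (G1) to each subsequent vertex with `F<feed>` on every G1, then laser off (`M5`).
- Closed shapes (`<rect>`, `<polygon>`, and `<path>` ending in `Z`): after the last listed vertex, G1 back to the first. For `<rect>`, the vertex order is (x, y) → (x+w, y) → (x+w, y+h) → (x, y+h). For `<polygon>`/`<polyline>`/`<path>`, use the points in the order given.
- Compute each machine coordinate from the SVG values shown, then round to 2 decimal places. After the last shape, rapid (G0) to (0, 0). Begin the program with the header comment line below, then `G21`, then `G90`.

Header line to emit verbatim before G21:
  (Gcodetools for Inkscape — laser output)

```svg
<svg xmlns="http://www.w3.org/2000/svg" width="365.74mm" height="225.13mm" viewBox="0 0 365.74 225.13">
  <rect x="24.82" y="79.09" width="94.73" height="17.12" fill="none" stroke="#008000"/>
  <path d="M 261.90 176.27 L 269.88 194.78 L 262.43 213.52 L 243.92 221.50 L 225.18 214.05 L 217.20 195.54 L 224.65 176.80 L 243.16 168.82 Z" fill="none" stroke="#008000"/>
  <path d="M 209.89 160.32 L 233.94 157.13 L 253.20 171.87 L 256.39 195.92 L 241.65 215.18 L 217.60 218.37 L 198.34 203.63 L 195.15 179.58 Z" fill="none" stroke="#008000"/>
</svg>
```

viewBox `0 0 365.74 225.13` with mm width/height → 1 unit = 1 mm. Flip: y_m = 225.13 − y_svg.

**Shape 1** — `<rect>` rectangle, stroke `#008000` → engrave (S234, F3089). Machine vertices: (24.82,146.04) → (119.55,146.04) → (119.55,128.92) → (24.82,128.92) → (24.82,146.04). Closed: final G1 returns to the first vertex.

**Shape 2** — `<path>` regular polygon, stroke `#008000` → engrave (S234, F3089). Machine vertices: (261.90,48.86) → (269.88,30.35) → (262.43,11.61) → (243.92,3.63) → (225.18,11.08) → (217.20,29.59) → (224.65,48.33) → (243.16,56.31) → (261.90,48.86). Closed: final G1 returns to the first vertex.

**Shape 3** — `<path>` regular polygon, stroke `#008000` → engrave (S234, F3089). Machine vertices: (209.89,64.81) → (233.94,68.00) → (253.20,53.26) → (256.39,29.21) → (241.65,9.95) → (217.60,6.76) → (198.34,21.50) → (195.15,45.55) → (209.89,64.81). Closed: final G1 returns to the first vertex.

(Gcodetools for Inkscape — laser output)
G21
G90
G0 X24.82 Y146.04
M4 S234
G1 X119.55 Y146.04 F3089
G1 X119.55 Y128.92 F3089
G1 X24.82 Y128.92 F3089
G1 X24.82 Y146.04 F3089
M5
G0 X261.90 Y48.86
M4 S234
G1 X269.88 Y30.35 F3089
G1 X262.43 Y11.61 F3089
G1 X243.92 Y3.63 F3089
G1 X225.18 Y11.08 F3089
G1 X217.20 Y29.59 F3089
G1 X224.65 Y48.33 F3089
G1 X243.16 Y56.31 F3089
G1 X261.90 Y48.86 F3089
M5
G0 X209.89 Y64.81
M4 S234
G1 X233.94 Y68.00 F3089
G1 X253.20 Y53.26 F3089
G1 X256.39 Y29.21 F3089
G1 X241.65 Y9.95 F3089
G1 X217.60 Y6.76 F3089
G1 X198.34 Y21.50 F3089
G1 X195.15 Y45.55 F3089
G1 X209.89 Y64.81 F3089
M5
G0 X0.00 Y0.00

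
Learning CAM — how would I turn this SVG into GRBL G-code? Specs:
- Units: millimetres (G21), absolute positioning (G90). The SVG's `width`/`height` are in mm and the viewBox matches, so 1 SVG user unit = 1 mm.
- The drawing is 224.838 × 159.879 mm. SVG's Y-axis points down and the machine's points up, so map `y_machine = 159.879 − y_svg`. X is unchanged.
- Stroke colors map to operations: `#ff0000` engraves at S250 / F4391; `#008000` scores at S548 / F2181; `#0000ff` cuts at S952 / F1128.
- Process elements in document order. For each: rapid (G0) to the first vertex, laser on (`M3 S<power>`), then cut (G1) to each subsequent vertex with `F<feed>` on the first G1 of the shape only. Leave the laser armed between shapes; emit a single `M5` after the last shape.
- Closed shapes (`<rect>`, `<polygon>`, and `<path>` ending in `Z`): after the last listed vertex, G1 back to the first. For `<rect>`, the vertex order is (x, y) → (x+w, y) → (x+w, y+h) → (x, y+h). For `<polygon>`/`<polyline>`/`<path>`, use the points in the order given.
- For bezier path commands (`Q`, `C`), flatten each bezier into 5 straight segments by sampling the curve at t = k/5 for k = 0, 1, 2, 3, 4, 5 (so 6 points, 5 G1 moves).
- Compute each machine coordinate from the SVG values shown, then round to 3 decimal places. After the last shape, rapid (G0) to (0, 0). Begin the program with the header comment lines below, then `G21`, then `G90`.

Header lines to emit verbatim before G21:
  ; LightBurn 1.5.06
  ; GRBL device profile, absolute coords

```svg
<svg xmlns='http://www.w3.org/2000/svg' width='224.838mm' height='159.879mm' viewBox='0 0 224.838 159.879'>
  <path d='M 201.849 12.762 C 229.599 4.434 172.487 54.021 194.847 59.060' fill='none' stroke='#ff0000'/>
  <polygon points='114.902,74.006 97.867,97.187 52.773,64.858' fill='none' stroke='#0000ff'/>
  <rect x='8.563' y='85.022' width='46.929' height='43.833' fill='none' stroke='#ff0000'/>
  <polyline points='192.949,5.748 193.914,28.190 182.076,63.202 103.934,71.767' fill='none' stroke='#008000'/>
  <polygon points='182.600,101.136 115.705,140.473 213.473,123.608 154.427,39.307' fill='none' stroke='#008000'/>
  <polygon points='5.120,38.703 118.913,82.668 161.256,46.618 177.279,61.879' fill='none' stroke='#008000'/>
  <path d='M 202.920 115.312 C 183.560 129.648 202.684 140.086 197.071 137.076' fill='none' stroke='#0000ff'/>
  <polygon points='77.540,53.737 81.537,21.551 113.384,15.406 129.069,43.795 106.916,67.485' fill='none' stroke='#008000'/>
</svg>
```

; LightBurn 1.5.06
; GRBL device profile, absolute coords
G21
G90
G0 X201.849 Y147.117
M3 S250
G1 X209.630 Y145.984 F4391
G1 X204.933 Y135.869
G1 X195.644 Y121.691
G1 X189.653 Y108.368
G1 X194.847 Y100.819
G0 X114.902 Y85.873
M3 S952
G1 X97.867 Y62.692 F1128
G1 X52.773 Y95.021
G1 X114.902 Y85.873
G0 X8.563 Y74.857
M3 S250
G1 X55.492 Y74.857 F4391
G1 X55.492 Y31.024
G1 X8.563 Y31.024
G1 X8.563 Y74.857
G0 X192.949 Y154.131
M3 S548
G1 X193.914 Y131.689 F2181
G1 X182.076 Y96.677
G1 X103.934 Y88.112
G0 X182.600 Y58.743
M3 S548
G1 X115.705 Y19.406 F2181
G1 X213.473 Y36.271
G1 X154.427 Y120.572
G1 X182.600 Y58.743
G0 X5.120 Y121.176
M3 S548
G1 X118.913 Y77.211 F2181
G1 X161.256 Y113.261
G1 X177.279 Y98.000
G1 X5.120 Y121.176
G0 X202.920 Y44.567
M3 S952
G1 X195.416 Y36.510 F1128
G1 X194.114 Y29.846
G1 X195.979 Y25.035
G1 X197.976 Y22.534
G1 X197.071 Y22.803
G0 X77.540 Y106.142
M3 S548
G1 X81.537 Y138.328 F2181
G1 X113.384 Y144.473
G1 X129.069 Y116.084
G1 X106.916 Y92.394
G1 X77.540 Y106.142
M5
G0 X0.000 Y0.000

1 u = 1 mm; y_m = 159.879 − y.

[1] `<path>` cubic bezier, #ff0000→engrave S250 F4391: (201.849,147.117) → (209.630,145.984) → (204.933,135.869) → (195.644,121.691) → (189.653,108.368) → (194.847,100.819)

[2] `<polygon>` closed polygon, #0000ff→cut S952 F1128: (114.902,85.873) → (97.867,62.692) → (52.773,95.021) → (114.902,85.873) (closed)

[3] `<rect>` rectangle, #ff0000→engrave S250 F4391: (8.563,74.857) → (55.492,74.857) → (55.492,31.024) → (8.563,31.024) → (8.563,74.857) (closed)

[4] `<polyline>` open polyline, #008000→score S548 F2181: (192.949,154.131) → (193.914,131.689) → (182.076,96.677) → (103.934,88.112)

[5] `<polygon>` closed polygon, #008000→score S548 F2181: (182.600,58.743) → (115.705,19.406) → (213.473,36.271) → (154.427,120.572) → (182.600,58.743) (closed)

[6] `<polygon>` closed polygon, #008000→score S548 F2181: (5.120,121.176) → (118.913,77.211) → (161.256,113.261) → (177.279,98.000) → (5.120,121.176) (closed)

[7] `<path>` cubic bezier, #0000ff→cut S952 F1128: (202.920,44.567) → (195.416,36.510) → (194.114,29.846) → (195.979,25.035) → (197.976,22.534) → (197.071,22.803)

[8] `<polygon>` regular polygon, #008000→score S548 F2181: (77.540,106.142) → (81.537,138.328) → (113.384,144.473) → (129.069,116.084) → (106.916,92.394) → (77.540,106.142) (closed)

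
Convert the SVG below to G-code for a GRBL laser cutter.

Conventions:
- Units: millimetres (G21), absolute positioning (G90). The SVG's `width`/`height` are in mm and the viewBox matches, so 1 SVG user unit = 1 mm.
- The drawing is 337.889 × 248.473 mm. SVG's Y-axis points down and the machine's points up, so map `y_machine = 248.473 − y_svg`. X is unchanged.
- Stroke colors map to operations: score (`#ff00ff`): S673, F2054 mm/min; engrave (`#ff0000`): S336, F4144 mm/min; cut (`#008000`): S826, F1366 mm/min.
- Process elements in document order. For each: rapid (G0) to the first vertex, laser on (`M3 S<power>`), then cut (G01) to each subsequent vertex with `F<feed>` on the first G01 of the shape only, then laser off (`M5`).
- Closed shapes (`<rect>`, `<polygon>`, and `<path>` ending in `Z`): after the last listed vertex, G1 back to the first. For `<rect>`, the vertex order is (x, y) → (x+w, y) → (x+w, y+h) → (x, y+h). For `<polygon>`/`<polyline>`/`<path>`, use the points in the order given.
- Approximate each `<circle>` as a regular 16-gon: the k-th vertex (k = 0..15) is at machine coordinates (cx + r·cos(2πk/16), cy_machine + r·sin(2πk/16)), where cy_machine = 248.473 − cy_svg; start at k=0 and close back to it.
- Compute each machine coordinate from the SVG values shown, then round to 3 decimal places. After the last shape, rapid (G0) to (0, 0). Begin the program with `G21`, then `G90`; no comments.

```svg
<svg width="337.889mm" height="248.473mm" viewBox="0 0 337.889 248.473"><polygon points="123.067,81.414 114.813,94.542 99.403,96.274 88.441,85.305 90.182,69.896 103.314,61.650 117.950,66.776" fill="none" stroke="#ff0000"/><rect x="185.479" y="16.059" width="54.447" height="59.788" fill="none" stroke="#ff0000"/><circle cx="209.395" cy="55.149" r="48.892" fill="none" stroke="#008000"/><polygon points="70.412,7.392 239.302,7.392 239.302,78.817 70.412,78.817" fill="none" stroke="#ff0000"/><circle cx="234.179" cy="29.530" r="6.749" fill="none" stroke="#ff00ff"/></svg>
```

Since the viewBox matches the mm dimensions, user units are millimetres directly. The only transform is the Y-flip y_m = 248.473 − y_svg.

Shape 1 is a regular polygon drawn with `<polygon>`. Its stroke #ff0000 means engrave at S336, F4144. After flipping Y the toolpath is (123.067,167.059) → (114.813,153.931) → (99.403,152.199) → (88.441,163.168) → (90.182,178.577) → (103.314,186.823) → (117.950,181.697) → (123.067,167.059), returning to the start.

Shape 2 is a rectangle drawn with `<rect>`. Its stroke #ff0000 means engrave at S336, F4144. After flipping Y the toolpath is (185.479,232.414) → (239.926,232.414) → (239.926,172.626) → (185.479,172.626) → (185.479,232.414), returning to the start.

Shape 3 is a circle drawn with `<circle>`. Its stroke #008000 means cut at S826, F1366. After flipping Y the toolpath is (258.287,193.324) → (254.565,212.034) → (243.967,227.896) → (228.105,238.494) → (209.395,242.216) → (190.685,238.494) → (174.823,227.896) → (164.225,212.034) → (160.503,193.324) → (164.225,174.614) → (174.823,158.752) → (190.685,148.154) → (209.395,144.432) → (228.105,148.154) → (243.967,158.752) → (254.565,174.614) → (258.287,193.324), returning to the start.

Shape 4 is a rectangle drawn with `<polygon>`. Its stroke #ff0000 means engrave at S336, F4144. After flipping Y the toolpath is (70.412,241.081) → (239.302,241.081) → (239.302,169.656) → (70.412,169.656) → (70.412,241.081), returning to the start.

Shape 5 is a circle drawn with `<circle>`. Its stroke #ff00ff means score at S673, F2054. After flipping Y the toolpath is (240.928,218.943) → (240.414,221.526) → (238.951,223.715) → (236.762,225.178) → (234.179,225.692) → (231.596,225.178) → (229.407,223.715) → (227.944,221.526) → (227.430,218.943) → (227.944,216.360) → (229.407,214.171) → (231.596,212.708) → (234.179,212.194) → (236.762,212.708) → (238.951,214.171) → (240.414,216.360) → (240.928,218.943), returning to the start.

G21
G90
G0 X123.067 Y167.059
M3 S336
G01 X114.813 Y153.931 F4144
G01 X99.403 Y152.199
G01 X88.441 Y163.168
G01 X90.182 Y178.577
G01 X103.314 Y186.823
G01 X117.950 Y181.697
G01 X123.067 Y167.059
M5
G0 X185.479 Y232.414
M3 S336
G01 X239.926 Y232.414 F4144
G01 X239.926 Y172.626
G01 X185.479 Y172.626
G01 X185.479 Y232.414
M5
G0 X258.287 Y193.324
M3 S826
G01 X254.565 Y212.034 F1366
G01 X243.967 Y227.896
G01 X228.105 Y238.494
G01 X209.395 Y242.216
G01 X190.685 Y238.494
G01 X174.823 Y227.896
G01 X164.225 Y212.034
G01 X160.503 Y193.324
G01 X164.225 Y174.614
G01 X174.823 Y158.752
G01 X190.685 Y148.154
G01 X209.395 Y144.432
G01 X228.105 Y148.154
G01 X243.967 Y158.752
G01 X254.565 Y174.614
G01 X258.287 Y193.324
M5
G0 X70.412 Y241.081
M3 S336
G01 X239.302 Y241.081 F4144
G01 X239.302 Y169.656
G01 X70.412 Y169.656
G01 X70.412 Y241.081
M5
G0 X240.928 Y218.943
M3 S673
G01 X240.414 Y221.526 F2054
G01 X238.951 Y223.715
G01 X236.762 Y225.178
G01 X234.179 Y225.692
G01 X231.596 Y225.178
G01 X229.407 Y223.715
G01 X227.944 Y221.526
G01 X227.430 Y218.943
G01 X227.944 Y216.360
G01 X229.407 Y214.171
G01 X231.596 Y212.708
G01 X234.179 Y212.194
G01 X236.762 Y212.708
G01 X238.951 Y214.171
G01 X240.414 Y216.360
G01 X240.928 Y218.943
M5
G0 X0.000 Y0.000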